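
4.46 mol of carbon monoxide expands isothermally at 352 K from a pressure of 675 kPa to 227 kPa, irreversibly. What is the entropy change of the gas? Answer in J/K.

ΔS_gas = 40.4 J/K

Entropy is a state function, so ΔS_gas depends only on the end states.
For an isothermal ideal gas ΔS_gas = nR ln(P₁/P₂) = 4.46 × 8.314 × ln(675/227) = 40.4 J/K.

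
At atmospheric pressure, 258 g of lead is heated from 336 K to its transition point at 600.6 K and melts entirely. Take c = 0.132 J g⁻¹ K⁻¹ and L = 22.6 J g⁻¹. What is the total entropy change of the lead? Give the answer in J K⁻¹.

Warming step: ΔS₁ = m c ln(T_tr/T_i) = 258 × 0.132 × ln(600.6/336) = 19.78 J/K.
Phase change: ΔS₂ = +mL/T_tr = 258 × 22.6 / 600.6 = 9.708 J/K.
ΔS_total = (19.78) + (9.708) = 29.5 J/K.

ΔS = 29.5 J/K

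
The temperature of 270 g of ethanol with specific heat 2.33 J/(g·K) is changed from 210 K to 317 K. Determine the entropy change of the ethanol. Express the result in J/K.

ΔS = 259 J/K

ΔS = ∫dQ_rev/T = m c ln(T₂/T₁) = 270 × 2.33 × ln(317/210) = 259 J/K.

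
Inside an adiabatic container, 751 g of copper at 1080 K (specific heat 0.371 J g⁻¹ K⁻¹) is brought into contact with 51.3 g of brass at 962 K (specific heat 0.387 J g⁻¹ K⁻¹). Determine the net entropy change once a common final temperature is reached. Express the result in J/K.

Energy balance: T_f = (m₁c₁T₁ + m₂c₂T₂)/(m₁c₁ + m₂c₂) = 1072.2 K.
ΔS₁ = m₁c₁ ln(T_f/T₁) = 278.621 × ln(1072.2/1080) = -2.032 J/K.
ΔS₂ = m₂c₂ ln(T_f/T₂) = 19.8531 × ln(1072.2/962) = 2.152 J/K.
ΔS_total = -2.032 + 2.152 = 0.12 J/K.

ΔS_total = 0.12 J/K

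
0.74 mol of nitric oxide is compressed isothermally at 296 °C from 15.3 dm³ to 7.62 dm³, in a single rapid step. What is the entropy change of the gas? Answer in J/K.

Entropy is a state function, so ΔS_gas depends only on the end states.
For an isothermal ideal gas ΔS_gas = nR ln(V₂/V₁) = 0.74 × 8.314 × ln(7.62/15.3) = -4.29 J/K.

ΔS_gas = -4.29 J/K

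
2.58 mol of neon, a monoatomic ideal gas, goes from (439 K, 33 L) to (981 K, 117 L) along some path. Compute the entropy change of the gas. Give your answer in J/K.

ΔS = 53 J/K

Entropy is a state function: ΔS = nC_V ln(T₂/T₁) + nR ln(V₂/V₁), with C_V = 3R/2 = 12.47 J mol⁻¹ K⁻¹ for a monoatomic ideal gas.
ΔS = 2.58 × [12.47 × ln(981/439) + 8.314 × ln(117/33)] = 53 J/K.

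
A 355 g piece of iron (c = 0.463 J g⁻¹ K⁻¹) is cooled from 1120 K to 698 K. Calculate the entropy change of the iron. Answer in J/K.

ΔS = ∫dQ_rev/T = m c ln(T₂/T₁) = 355 × 0.463 × ln(698/1120) = -77.7 J/K.

ΔS = -77.7 J/K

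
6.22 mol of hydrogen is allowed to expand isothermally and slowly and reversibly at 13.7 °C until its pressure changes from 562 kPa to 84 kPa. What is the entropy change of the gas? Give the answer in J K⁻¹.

ΔS_gas = 98.3 J/K

For an isothermal ideal gas ΔS_gas = nR ln(P₁/P₂) = 6.22 × 8.314 × ln(562/84) = 98.3 J/K.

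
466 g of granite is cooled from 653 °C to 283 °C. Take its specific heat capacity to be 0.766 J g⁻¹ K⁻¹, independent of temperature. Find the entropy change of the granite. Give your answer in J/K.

In kelvin: T₁ = 926.15 K, T₂ = 556.15 K. ΔS = ∫dQ_rev/T = m c ln(T₂/T₁) = 466 × 0.766 × ln(556.15/926.15) = -182 J/K.

ΔS = -182 J/K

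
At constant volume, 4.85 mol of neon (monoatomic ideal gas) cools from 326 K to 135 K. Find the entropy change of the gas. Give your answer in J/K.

At constant volume, ΔS = nC_V ln(T₂/T₁) with C_V = 3R/2 = 12.47 J mol⁻¹ K⁻¹.
ΔS = 4.85 × 12.47 × ln(135/326) = -53.3 J/K.

ΔS = -53.3 J/K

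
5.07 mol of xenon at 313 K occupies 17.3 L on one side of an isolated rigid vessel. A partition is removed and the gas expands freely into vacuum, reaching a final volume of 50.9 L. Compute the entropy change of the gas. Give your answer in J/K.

For an ideal gas in free expansion Q = 0 and W = 0, so T is unchanged.
Entropy is a state function; using a reversible isothermal path, ΔS_gas = nR ln(V₂/V₁) = 5.07 × 8.314 × ln(50.9/17.3) = 45.5 J/K.

ΔS_gas = 45.5 J/K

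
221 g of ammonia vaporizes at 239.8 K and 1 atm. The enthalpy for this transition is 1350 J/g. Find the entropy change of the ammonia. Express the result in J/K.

ΔS = 1240 J/K

Heat absorbed by the substance: Q = mL = 221 × 1350 = 298350 J.
At constant T, ΔS = Q_rev/T = 298350 / 239.8 = 1240 J/K.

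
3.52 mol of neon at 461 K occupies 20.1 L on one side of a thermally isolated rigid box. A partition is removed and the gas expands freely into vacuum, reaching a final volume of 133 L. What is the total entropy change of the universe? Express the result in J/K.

No heat is exchanged and no work is done, so the ideal-gas temperature stays constant.
Entropy is a state function; using a reversible isothermal path, ΔS_gas = nR ln(V₂/V₁) = 3.52 × 8.314 × ln(133/20.1) = 55.3 J/K.
The insulated surroundings exchange no heat, so ΔS_surr = 0 and ΔS_universe = ΔS_gas.

ΔS_universe = 55.3 J/K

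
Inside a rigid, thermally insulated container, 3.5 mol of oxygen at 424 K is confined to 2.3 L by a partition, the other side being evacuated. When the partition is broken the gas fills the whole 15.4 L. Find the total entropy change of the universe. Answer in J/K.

No heat is exchanged and no work is done, so the ideal-gas temperature stays constant.
Entropy is a state function; using a reversible isothermal path, ΔS_gas = nR ln(V₂/V₁) = 3.5 × 8.314 × ln(15.4/2.3) = 55.3 J/K.
The insulated surroundings exchange no heat, so ΔS_surr = 0 and ΔS_universe = ΔS_gas.

ΔS_universe = 55.3 J/K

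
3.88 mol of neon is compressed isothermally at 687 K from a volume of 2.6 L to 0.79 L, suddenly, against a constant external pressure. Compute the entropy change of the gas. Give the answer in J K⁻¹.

ΔS_gas = -38.4 J/K

Entropy is a state function, so ΔS_gas depends only on the end states.
For an isothermal ideal gas ΔS_gas = nR ln(V₂/V₁) = 3.88 × 8.314 × ln(0.79/2.6) = -38.4 J/K.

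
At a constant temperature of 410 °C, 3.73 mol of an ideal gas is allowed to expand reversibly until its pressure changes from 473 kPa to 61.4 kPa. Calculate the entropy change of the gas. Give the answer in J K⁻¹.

For an isothermal ideal gas ΔS_gas = nR ln(P₁/P₂) = 3.73 × 8.314 × ln(473/61.4) = 63.3 J/K.

ΔS_gas = 63.3 J/K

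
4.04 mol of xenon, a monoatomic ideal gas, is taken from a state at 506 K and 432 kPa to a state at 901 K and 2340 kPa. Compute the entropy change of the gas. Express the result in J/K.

ΔS = -8.3 J/K

ΔS = nC_p ln(T₂/T₁) − nR ln(P₂/P₁), with C_p = 5R/2 = 20.79 J mol⁻¹ K⁻¹ for a monoatomic ideal gas.
ΔS = 4.04 × [20.79 × ln(901/506) − 8.314 × ln(2340/432)] = -8.3 J/K.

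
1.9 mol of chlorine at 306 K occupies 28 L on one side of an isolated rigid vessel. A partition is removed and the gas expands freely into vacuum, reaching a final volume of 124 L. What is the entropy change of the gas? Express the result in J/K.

For an ideal gas in free expansion Q = 0 and W = 0, so T is unchanged.
Entropy is a state function; using a reversible isothermal path, ΔS_gas = nR ln(V₂/V₁) = 1.9 × 8.314 × ln(124/28) = 23.5 J/K.

ΔS_gas = 23.5 J/K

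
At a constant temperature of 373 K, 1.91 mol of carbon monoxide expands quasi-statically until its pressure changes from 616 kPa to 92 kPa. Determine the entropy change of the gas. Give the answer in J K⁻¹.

For an isothermal ideal gas ΔS_gas = nR ln(P₁/P₂) = 1.91 × 8.314 × ln(616/92) = 30.2 J/K.

ΔS_gas = 30.2 J/K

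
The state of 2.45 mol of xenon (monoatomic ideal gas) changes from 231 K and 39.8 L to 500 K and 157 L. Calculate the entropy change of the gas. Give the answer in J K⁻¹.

Entropy is a state function: ΔS = nC_V ln(T₂/T₁) + nR ln(V₂/V₁), with C_V = 3R/2 = 12.47 J mol⁻¹ K⁻¹ for a monoatomic ideal gas.
ΔS = 2.45 × [12.47 × ln(500/231) + 8.314 × ln(157/39.8)] = 51.5 J/K.

ΔS = 51.5 J/K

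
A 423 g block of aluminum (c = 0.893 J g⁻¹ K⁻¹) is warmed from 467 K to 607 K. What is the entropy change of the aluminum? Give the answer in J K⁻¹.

ΔS = 99 J/K

ΔS = ∫dQ_rev/T = m c ln(T₂/T₁) = 423 × 0.893 × ln(607/467) = 99 J/K.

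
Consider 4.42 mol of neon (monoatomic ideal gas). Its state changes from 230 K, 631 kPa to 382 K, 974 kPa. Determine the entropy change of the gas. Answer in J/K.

ΔS = 30.7 J/K

ΔS = nC_p ln(T₂/T₁) − nR ln(P₂/P₁), with C_p = 5R/2 = 20.79 J mol⁻¹ K⁻¹ for a monoatomic ideal gas.
ΔS = 4.42 × [20.79 × ln(382/230) − 8.314 × ln(974/631)] = 30.7 J/K.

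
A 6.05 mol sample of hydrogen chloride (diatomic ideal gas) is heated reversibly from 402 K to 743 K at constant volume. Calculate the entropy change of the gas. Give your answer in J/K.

ΔS = 77.2 J/K

At constant volume, ΔS = nC_V ln(T₂/T₁) with C_V = 5R/2 = 20.79 J mol⁻¹ K⁻¹.
ΔS = 6.05 × 20.79 × ln(743/402) = 77.2 J/K.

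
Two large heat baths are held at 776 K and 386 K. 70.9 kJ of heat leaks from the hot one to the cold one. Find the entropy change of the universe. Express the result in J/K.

ΔS_total = 92.3 J/K

ΔS_hot = −Q/T_H = −70900/776 = -91.37 J/K and ΔS_cold = +Q/T_C = 70900/386 = 183.7 J/K.
ΔS_total = -91.37 + 183.7 = 92.3 J/K, positive as the second law requires.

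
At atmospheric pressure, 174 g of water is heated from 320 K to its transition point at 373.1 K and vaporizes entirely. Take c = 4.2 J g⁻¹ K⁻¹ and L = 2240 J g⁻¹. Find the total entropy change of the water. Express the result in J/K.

ΔS = 1160 J/K

Warming step: ΔS₁ = m c ln(T_tr/T_i) = 174 × 4.2 × ln(373.1/320) = 112.2 J/K.
Phase change: ΔS₂ = +mL/T_tr = 174 × 2240 / 373.1 = 1045 J/K.
ΔS_total = (112.2) + (1045) = 1160 J/K.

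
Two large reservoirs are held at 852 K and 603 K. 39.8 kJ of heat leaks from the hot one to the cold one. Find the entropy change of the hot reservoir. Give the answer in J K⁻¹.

ΔS_hot = -46.7 J/K

The hot reservoir loses heat Q, so ΔS_hot = −Q/T_H = −39800/852 = -46.7 J/K.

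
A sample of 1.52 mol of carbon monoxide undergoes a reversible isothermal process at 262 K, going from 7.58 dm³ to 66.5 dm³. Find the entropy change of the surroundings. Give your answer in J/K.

For an isothermal ideal gas ΔS_gas = nR ln(V₂/V₁) = 1.52 × 8.314 × ln(66.5/7.58) = 27.4 J/K.
The process is reversible, so ΔS_surr = −ΔS_gas = -27.4 J/K and ΔS_universe = 0.

ΔS_surr = -27.4 J/K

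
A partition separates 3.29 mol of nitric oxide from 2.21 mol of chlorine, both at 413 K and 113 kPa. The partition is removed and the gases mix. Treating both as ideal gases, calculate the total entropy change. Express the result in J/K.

Mole fractions: x_A = 3.29/5.5 = 0.598, x_B = 0.402.
ΔS_mix = −R(n_A ln x_A + n_B ln x_B) = −8.314 × (3.29 ln 0.598 + 2.21 ln 0.402) = 30.8 J/K.

ΔS_mix = 30.8 J/K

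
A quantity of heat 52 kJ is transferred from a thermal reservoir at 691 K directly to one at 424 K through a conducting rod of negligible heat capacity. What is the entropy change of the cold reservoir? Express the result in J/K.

ΔS_cold = 123 J/K

The cold reservoir gains heat Q, so ΔS_cold = +Q/T_C = 52000/424 = 123 J/K.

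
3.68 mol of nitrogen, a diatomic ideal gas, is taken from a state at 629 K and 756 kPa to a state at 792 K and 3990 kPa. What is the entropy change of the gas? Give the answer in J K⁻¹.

ΔS = -26.2 J/K

ΔS = nC_p ln(T₂/T₁) − nR ln(P₂/P₁), with C_p = 7R/2 = 29.1 J mol⁻¹ K⁻¹ for a diatomic ideal gas.
ΔS = 3.68 × [29.1 × ln(792/629) − 8.314 × ln(3990/756)] = -26.2 J/K.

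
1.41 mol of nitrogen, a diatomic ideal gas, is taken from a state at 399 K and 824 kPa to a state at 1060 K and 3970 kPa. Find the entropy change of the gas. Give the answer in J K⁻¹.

ΔS = nC_p ln(T₂/T₁) − nR ln(P₂/P₁), with C_p = 7R/2 = 29.1 J mol⁻¹ K⁻¹ for a diatomic ideal gas.
ΔS = 1.41 × [29.1 × ln(1060/399) − 8.314 × ln(3970/824)] = 21.7 J/K.

ΔS = 21.7 J/K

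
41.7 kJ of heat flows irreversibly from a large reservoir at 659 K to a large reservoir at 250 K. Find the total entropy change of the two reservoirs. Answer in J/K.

ΔS_hot = −Q/T_H = −41700/659 = -63.28 J/K and ΔS_cold = +Q/T_C = 41700/250 = 166.8 J/K.
ΔS_total = -63.28 + 166.8 = 104 J/K, positive as the second law requires.

ΔS_total = 104 J/K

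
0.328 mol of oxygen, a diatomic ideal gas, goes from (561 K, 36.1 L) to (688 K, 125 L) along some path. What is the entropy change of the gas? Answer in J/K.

Entropy is a state function: ΔS = nC_V ln(T₂/T₁) + nR ln(V₂/V₁), with C_V = 5R/2 = 20.79 J mol⁻¹ K⁻¹ for a diatomic ideal gas.
ΔS = 0.328 × [20.79 × ln(688/561) + 8.314 × ln(125/36.1)] = 4.78 J/K.

ΔS = 4.78 J/K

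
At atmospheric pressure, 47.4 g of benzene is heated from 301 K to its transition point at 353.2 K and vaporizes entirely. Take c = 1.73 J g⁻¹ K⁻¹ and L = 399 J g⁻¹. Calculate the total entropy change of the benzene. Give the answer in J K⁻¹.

Warming step: ΔS₁ = m c ln(T_tr/T_i) = 47.4 × 1.73 × ln(353.2/301) = 13.11 J/K.
Phase change: ΔS₂ = +mL/T_tr = 47.4 × 399 / 353.2 = 53.55 J/K.
ΔS_total = (13.11) + (53.55) = 66.7 J/K.

ΔS = 66.7 J/K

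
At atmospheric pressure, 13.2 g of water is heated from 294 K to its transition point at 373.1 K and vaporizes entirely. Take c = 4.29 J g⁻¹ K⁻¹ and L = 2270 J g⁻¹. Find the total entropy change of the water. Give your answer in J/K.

ΔS = 93.8 J/K

Warming step: ΔS₁ = m c ln(T_tr/T_i) = 13.2 × 4.29 × ln(373.1/294) = 13.49 J/K.
Phase change: ΔS₂ = +mL/T_tr = 13.2 × 2270 / 373.1 = 80.31 J/K.
ΔS_total = (13.49) + (80.31) = 93.8 J/K.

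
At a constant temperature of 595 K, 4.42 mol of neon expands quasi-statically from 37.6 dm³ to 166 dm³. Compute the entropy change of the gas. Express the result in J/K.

For an isothermal ideal gas ΔS_gas = nR ln(V₂/V₁) = 4.42 × 8.314 × ln(166/37.6) = 54.6 J/K.

ΔS_gas = 54.6 J/K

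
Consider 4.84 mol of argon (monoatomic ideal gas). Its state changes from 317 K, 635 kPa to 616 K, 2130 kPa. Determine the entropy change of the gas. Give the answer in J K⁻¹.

ΔS = nC_p ln(T₂/T₁) − nR ln(P₂/P₁), with C_p = 5R/2 = 20.79 J mol⁻¹ K⁻¹ for a monoatomic ideal gas.
ΔS = 4.84 × [20.79 × ln(616/317) − 8.314 × ln(2130/635)] = 18.1 J/K.

ΔS = 18.1 J/K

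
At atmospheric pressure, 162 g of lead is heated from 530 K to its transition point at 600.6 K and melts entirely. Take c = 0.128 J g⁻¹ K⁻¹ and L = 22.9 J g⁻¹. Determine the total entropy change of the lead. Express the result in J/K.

Warming step: ΔS₁ = m c ln(T_tr/T_i) = 162 × 0.128 × ln(600.6/530) = 2.593 J/K.
Phase change: ΔS₂ = +mL/T_tr = 162 × 22.9 / 600.6 = 6.177 J/K.
ΔS_total = (2.593) + (6.177) = 8.77 J/K.

ΔS = 8.77 J/K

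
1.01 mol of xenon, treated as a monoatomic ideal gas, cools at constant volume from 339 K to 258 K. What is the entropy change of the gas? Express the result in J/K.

ΔS = -3.44 J/K

At constant volume, ΔS = nC_V ln(T₂/T₁) with C_V = 3R/2 = 12.47 J mol⁻¹ K⁻¹.
ΔS = 1.01 × 12.47 × ln(258/339) = -3.44 J/K.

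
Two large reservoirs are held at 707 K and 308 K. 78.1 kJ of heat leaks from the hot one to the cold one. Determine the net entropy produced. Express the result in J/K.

ΔS_total = 143 J/K

ΔS_hot = −Q/T_H = −78100/707 = -110.5 J/K and ΔS_cold = +Q/T_C = 78100/308 = 253.6 J/K.
ΔS_total = -110.5 + 253.6 = 143 J/K, positive as the second law requires.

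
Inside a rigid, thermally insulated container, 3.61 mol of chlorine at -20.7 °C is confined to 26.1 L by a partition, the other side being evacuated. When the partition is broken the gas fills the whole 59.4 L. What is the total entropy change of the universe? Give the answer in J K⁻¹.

ΔS_universe = 24.7 J/K

No heat is exchanged and no work is done, so the ideal-gas temperature stays constant.
Entropy is a state function; using a reversible isothermal path, ΔS_gas = nR ln(V₂/V₁) = 3.61 × 8.314 × ln(59.4/26.1) = 24.7 J/K.
The insulated surroundings exchange no heat, so ΔS_surr = 0 and ΔS_universe = ΔS_gas.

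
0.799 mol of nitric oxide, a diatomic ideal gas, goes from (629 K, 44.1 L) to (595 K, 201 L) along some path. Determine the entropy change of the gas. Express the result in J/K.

ΔS = 9.15 J/K

Entropy is a state function: ΔS = nC_V ln(T₂/T₁) + nR ln(V₂/V₁), with C_V = 5R/2 = 20.79 J mol⁻¹ K⁻¹ for a diatomic ideal gas.
ΔS = 0.799 × [20.79 × ln(595/629) + 8.314 × ln(201/44.1)] = 9.15 J/K.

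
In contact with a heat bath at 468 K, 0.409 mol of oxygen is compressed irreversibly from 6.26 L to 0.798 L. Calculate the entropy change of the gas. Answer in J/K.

ΔS_gas = -7 J/K

Entropy is a state function, so ΔS_gas depends only on the end states.
For an isothermal ideal gas ΔS_gas = nR ln(V₂/V₁) = 0.409 × 8.314 × ln(0.798/6.26) = -7 J/K.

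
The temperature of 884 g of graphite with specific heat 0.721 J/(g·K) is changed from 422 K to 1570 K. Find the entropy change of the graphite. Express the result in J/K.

ΔS = ∫dQ_rev/T = m c ln(T₂/T₁) = 884 × 0.721 × ln(1570/422) = 837 J/K.

ΔS = 837 J/K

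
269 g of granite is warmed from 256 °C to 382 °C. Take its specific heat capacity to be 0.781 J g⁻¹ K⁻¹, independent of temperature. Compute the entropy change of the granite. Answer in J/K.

In kelvin: T₁ = 529.15 K, T₂ = 655.15 K. ΔS = ∫dQ_rev/T = m c ln(T₂/T₁) = 269 × 0.781 × ln(655.15/529.15) = 44.9 J/K.

ΔS = 44.9 J/K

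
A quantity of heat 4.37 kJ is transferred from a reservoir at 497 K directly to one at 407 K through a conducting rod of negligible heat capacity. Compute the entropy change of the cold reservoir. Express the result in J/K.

ΔS_cold = 10.7 J/K

The cold reservoir gains heat Q, so ΔS_cold = +Q/T_C = 4370/407 = 10.7 J/K.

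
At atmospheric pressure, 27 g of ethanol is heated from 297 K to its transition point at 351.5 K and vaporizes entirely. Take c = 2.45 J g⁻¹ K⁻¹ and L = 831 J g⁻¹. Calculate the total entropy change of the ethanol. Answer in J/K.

Warming step: ΔS₁ = m c ln(T_tr/T_i) = 27 × 2.45 × ln(351.5/297) = 11.14 J/K.
Phase change: ΔS₂ = +mL/T_tr = 27 × 831 / 351.5 = 63.83 J/K.
ΔS_total = (11.14) + (63.83) = 75 J/K.

ΔS = 75 J/K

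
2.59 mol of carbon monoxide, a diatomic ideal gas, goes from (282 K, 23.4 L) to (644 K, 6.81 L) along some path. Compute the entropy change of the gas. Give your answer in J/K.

Entropy is a state function: ΔS = nC_V ln(T₂/T₁) + nR ln(V₂/V₁), with C_V = 5R/2 = 20.79 J mol⁻¹ K⁻¹ for a diatomic ideal gas.
ΔS = 2.59 × [20.79 × ln(644/282) + 8.314 × ln(6.81/23.4)] = 17.9 J/K.

ΔS = 17.9 J/K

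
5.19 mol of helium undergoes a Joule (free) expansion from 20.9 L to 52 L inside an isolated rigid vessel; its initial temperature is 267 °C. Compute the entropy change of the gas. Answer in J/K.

ΔS_gas = 39.3 J/K

No heat is exchanged and no work is done, so the ideal-gas temperature stays constant.
Entropy is a state function; using a reversible isothermal path, ΔS_gas = nR ln(V₂/V₁) = 5.19 × 8.314 × ln(52/20.9) = 39.3 J/K.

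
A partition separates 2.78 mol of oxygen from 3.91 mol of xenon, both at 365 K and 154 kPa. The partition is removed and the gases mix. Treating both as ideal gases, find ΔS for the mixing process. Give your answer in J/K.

Mole fractions: x_A = 2.78/6.69 = 0.416, x_B = 0.584.
ΔS_mix = −R(n_A ln x_A + n_B ln x_B) = −8.314 × (2.78 ln 0.416 + 3.91 ln 0.584) = 37.8 J/K.

ΔS_mix = 37.8 J/K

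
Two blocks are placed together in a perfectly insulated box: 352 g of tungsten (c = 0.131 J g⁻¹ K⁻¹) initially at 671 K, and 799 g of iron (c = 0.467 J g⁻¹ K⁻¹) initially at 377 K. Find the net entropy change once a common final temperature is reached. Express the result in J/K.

ΔS_total = 7.92 J/K

Energy balance: T_f = (m₁c₁T₁ + m₂c₂T₂)/(m₁c₁ + m₂c₂) = 409.34 K.
ΔS₁ = m₁c₁ ln(T_f/T₁) = 46.112 × ln(409.34/671) = -22.79 J/K.
ΔS₂ = m₂c₂ ln(T_f/T₂) = 373.133 × ln(409.34/377) = 30.71 J/K.
ΔS_total = -22.79 + 30.71 = 7.92 J/K.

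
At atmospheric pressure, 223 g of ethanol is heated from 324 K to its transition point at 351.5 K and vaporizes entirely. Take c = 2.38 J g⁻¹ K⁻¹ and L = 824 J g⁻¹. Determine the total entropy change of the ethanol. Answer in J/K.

Warming step: ΔS₁ = m c ln(T_tr/T_i) = 223 × 2.38 × ln(351.5/324) = 43.24 J/K.
Phase change: ΔS₂ = +mL/T_tr = 223 × 824 / 351.5 = 522.8 J/K.
ΔS_total = (43.24) + (522.8) = 566 J/K.

ΔS = 566 J/K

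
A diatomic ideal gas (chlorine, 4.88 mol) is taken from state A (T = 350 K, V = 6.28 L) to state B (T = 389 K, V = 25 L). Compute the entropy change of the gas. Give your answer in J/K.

Entropy is a state function: ΔS = nC_V ln(T₂/T₁) + nR ln(V₂/V₁), with C_V = 5R/2 = 20.79 J mol⁻¹ K⁻¹ for a diatomic ideal gas.
ΔS = 4.88 × [20.79 × ln(389/350) + 8.314 × ln(25/6.28)] = 66.8 J/K.

ΔS = 66.8 J/K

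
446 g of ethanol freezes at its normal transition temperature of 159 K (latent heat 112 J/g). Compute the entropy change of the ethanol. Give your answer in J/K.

ΔS = -314 J/K

Heat released by the substance: Q = −mL = −446 × 112 = −49952 J.
At constant T, ΔS = Q_rev/T = −49952 / 159 = -314 J/K.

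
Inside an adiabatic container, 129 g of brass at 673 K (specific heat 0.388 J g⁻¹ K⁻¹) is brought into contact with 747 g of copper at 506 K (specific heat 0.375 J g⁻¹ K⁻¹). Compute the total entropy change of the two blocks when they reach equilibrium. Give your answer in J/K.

Energy balance: T_f = (m₁c₁T₁ + m₂c₂T₂)/(m₁c₁ + m₂c₂) = 531.32 K.
ΔS₁ = m₁c₁ ln(T_f/T₁) = 50.052 × ln(531.32/673) = -11.832 J/K.
ΔS₂ = m₂c₂ ln(T_f/T₂) = 280.125 × ln(531.32/506) = 13.676 J/K.
ΔS_total = -11.832 + 13.676 = 1.84 J/K.

ΔS_total = 1.84 J/K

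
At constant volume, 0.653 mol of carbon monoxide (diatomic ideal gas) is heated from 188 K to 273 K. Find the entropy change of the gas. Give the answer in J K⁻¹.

ΔS = 5.06 J/K

At constant volume, ΔS = nC_V ln(T₂/T₁) with C_V = 5R/2 = 20.79 J mol⁻¹ K⁻¹.
ΔS = 0.653 × 20.79 × ln(273/188) = 5.06 J/K.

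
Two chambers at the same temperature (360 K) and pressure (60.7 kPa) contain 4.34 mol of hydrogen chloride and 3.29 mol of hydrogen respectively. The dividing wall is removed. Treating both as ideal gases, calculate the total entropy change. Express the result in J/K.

Mole fractions: x_A = 4.34/7.63 = 0.569, x_B = 0.431.
ΔS_mix = −R(n_A ln x_A + n_B ln x_B) = −8.314 × (4.34 ln 0.569 + 3.29 ln 0.431) = 43.4 J/K.

ΔS_mix = 43.4 J/K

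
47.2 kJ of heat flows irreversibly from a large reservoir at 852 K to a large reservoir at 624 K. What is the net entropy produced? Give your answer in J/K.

ΔS_hot = −Q/T_H = −47200/852 = -55.4 J/K and ΔS_cold = +Q/T_C = 47200/624 = 75.64 J/K.
ΔS_total = -55.4 + 75.64 = 20.2 J/K, positive as the second law requires.

ΔS_total = 20.2 J/K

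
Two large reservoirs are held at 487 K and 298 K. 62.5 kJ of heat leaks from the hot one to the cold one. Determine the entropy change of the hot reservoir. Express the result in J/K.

The hot reservoir loses heat Q, so ΔS_hot = −Q/T_H = −62500/487 = -128 J/K.

ΔS_hot = -128 J/K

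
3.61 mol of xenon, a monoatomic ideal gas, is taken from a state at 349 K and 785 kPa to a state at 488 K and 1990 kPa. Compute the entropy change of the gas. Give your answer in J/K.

ΔS = -2.76 J/K

ΔS = nC_p ln(T₂/T₁) − nR ln(P₂/P₁), with C_p = 5R/2 = 20.79 J mol⁻¹ K⁻¹ for a monoatomic ideal gas.
ΔS = 3.61 × [20.79 × ln(488/349) − 8.314 × ln(1990/785)] = -2.76 J/K.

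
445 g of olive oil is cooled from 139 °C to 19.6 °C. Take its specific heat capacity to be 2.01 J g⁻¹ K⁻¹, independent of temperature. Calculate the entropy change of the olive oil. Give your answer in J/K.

In kelvin: T₁ = 412.15 K, T₂ = 292.75 K. ΔS = ∫dQ_rev/T = m c ln(T₂/T₁) = 445 × 2.01 × ln(292.75/412.15) = -306 J/K.

ΔS = -306 J/K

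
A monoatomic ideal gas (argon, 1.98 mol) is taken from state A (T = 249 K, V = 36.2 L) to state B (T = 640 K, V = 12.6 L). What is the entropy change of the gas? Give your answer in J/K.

ΔS = 5.94 J/K

Entropy is a state function: ΔS = nC_V ln(T₂/T₁) + nR ln(V₂/V₁), with C_V = 3R/2 = 12.47 J mol⁻¹ K⁻¹ for a monoatomic ideal gas.
ΔS = 1.98 × [12.47 × ln(640/249) + 8.314 × ln(12.6/36.2)] = 5.94 J/K.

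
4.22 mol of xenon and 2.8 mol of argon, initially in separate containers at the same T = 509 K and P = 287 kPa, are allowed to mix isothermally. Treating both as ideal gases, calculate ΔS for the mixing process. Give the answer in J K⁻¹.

ΔS_mix = 39.3 J/K

Mole fractions: x_A = 4.22/7.02 = 0.601, x_B = 0.399.
ΔS_mix = −R(n_A ln x_A + n_B ln x_B) = −8.314 × (4.22 ln 0.601 + 2.8 ln 0.399) = 39.3 J/K.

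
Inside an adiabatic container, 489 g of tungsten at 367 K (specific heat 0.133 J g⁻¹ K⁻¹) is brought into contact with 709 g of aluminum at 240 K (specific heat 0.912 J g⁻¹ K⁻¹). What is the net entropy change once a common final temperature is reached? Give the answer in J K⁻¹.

ΔS_total = 5.99 J/K

Energy balance: T_f = (m₁c₁T₁ + m₂c₂T₂)/(m₁c₁ + m₂c₂) = 251.61 K.
ΔS₁ = m₁c₁ ln(T_f/T₁) = 65.037 × ln(251.61/367) = -24.55 J/K.
ΔS₂ = m₂c₂ ln(T_f/T₂) = 646.608 × ln(251.61/240) = 30.54 J/K.
ΔS_total = -24.55 + 30.54 = 5.99 J/K.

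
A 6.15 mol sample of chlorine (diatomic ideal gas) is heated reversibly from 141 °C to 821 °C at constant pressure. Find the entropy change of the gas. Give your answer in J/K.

In kelvin: T₁ = 414.15 K, T₂ = 1094.15 K. At constant pressure, ΔS = nC_p ln(T₂/T₁) with C_p = 7R/2 = 29.1 J mol⁻¹ K⁻¹.
ΔS = 6.15 × 29.1 × ln(1094.15/414.15) = 174 J/K.

ΔS = 174 J/K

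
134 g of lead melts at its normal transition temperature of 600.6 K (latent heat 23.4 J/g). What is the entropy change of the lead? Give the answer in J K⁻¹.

ΔS = 5.22 J/K

Heat absorbed by the substance: Q = mL = 134 × 23.4 = 3135.6 J.
At constant T, ΔS = Q_rev/T = 3135.6 / 600.6 = 5.22 J/K.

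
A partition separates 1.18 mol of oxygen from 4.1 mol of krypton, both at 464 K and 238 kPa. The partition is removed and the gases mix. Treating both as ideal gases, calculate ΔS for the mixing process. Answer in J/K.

Mole fractions: x_A = 1.18/5.28 = 0.223, x_B = 0.777.
ΔS_mix = −R(n_A ln x_A + n_B ln x_B) = −8.314 × (1.18 ln 0.223 + 4.1 ln 0.777) = 23.3 J/K.

ΔS_mix = 23.3 J/K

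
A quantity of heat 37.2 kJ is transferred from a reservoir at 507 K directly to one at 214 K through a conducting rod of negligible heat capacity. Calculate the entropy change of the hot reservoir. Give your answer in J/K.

The hot reservoir loses heat Q, so ΔS_hot = −Q/T_H = −37200/507 = -73.4 J/K.

ΔS_hot = -73.4 J/K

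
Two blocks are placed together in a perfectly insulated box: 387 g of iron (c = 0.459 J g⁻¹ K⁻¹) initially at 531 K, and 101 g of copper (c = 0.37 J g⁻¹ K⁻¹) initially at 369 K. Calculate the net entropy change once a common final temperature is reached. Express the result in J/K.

ΔS_total = 1.89 J/K

Energy balance: T_f = (m₁c₁T₁ + m₂c₂T₂)/(m₁c₁ + m₂c₂) = 502.84 K.
ΔS₁ = m₁c₁ ln(T_f/T₁) = 177.633 × ln(502.84/531) = -9.678 J/K.
ΔS₂ = m₂c₂ ln(T_f/T₂) = 37.37 × ln(502.84/369) = 11.57 J/K.
ΔS_total = -9.678 + 11.57 = 1.89 J/K.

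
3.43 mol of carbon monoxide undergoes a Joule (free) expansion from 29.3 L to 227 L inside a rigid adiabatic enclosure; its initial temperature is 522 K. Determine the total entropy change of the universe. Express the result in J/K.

ΔS_universe = 58.4 J/K

No heat is exchanged and no work is done, so the ideal-gas temperature stays constant.
Entropy is a state function; using a reversible isothermal path, ΔS_gas = nR ln(V₂/V₁) = 3.43 × 8.314 × ln(227/29.3) = 58.4 J/K.
The insulated surroundings exchange no heat, so ΔS_surr = 0 and ΔS_universe = ΔS_gas.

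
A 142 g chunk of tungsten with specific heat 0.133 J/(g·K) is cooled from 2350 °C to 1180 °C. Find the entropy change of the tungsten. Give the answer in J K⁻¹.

ΔS = -11.2 J/K

In kelvin: T₁ = 2623.15 K, T₂ = 1453.15 K. ΔS = ∫dQ_rev/T = m c ln(T₂/T₁) = 142 × 0.133 × ln(1453.15/2623.15) = -11.2 J/K.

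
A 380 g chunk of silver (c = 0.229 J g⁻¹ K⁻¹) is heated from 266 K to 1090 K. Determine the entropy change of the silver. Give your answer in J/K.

ΔS = ∫dQ_rev/T = m c ln(T₂/T₁) = 380 × 0.229 × ln(1090/266) = 123 J/K.

ΔS = 123 J/K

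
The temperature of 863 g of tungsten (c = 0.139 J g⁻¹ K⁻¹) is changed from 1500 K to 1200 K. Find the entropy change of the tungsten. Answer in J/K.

ΔS = -26.8 J/K

ΔS = ∫dQ_rev/T = m c ln(T₂/T₁) = 863 × 0.139 × ln(1200/1500) = -26.8 J/K.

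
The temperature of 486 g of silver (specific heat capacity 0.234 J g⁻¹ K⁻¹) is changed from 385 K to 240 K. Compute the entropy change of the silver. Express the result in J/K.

ΔS = ∫dQ_rev/T = m c ln(T₂/T₁) = 486 × 0.234 × ln(240/385) = -53.7 J/K.

ΔS = -53.7 J/K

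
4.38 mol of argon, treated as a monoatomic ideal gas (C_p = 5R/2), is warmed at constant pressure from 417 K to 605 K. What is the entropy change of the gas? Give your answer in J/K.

At constant pressure, ΔS = nC_p ln(T₂/T₁) with C_p = 5R/2 = 20.79 J mol⁻¹ K⁻¹.
ΔS = 4.38 × 20.79 × ln(605/417) = 33.9 J/K.

ΔS = 33.9 J/K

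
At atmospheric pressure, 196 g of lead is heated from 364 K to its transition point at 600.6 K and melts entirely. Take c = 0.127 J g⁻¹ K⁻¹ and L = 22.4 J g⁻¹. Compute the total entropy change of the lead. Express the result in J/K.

ΔS = 19.8 J/K

Warming step: ΔS₁ = m c ln(T_tr/T_i) = 196 × 0.127 × ln(600.6/364) = 12.47 J/K.
Phase change: ΔS₂ = +mL/T_tr = 196 × 22.4 / 600.6 = 7.31 J/K.
ΔS_total = (12.47) + (7.31) = 19.8 J/K.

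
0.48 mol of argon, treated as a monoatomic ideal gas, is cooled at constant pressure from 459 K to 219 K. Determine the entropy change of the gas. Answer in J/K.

At constant pressure, ΔS = nC_p ln(T₂/T₁) with C_p = 5R/2 = 20.79 J mol⁻¹ K⁻¹.
ΔS = 0.48 × 20.79 × ln(219/459) = -7.38 J/K.

ΔS = -7.38 J/K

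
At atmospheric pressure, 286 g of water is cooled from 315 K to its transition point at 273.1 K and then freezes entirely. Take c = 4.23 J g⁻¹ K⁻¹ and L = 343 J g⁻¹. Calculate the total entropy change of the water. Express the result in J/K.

Cooling step: ΔS₁ = m c ln(T_tr/T_i) = 286 × 4.23 × ln(273.1/315) = -172.7 J/K.
Phase change: ΔS₂ = −mL/T_tr = −286 × 343 / 273.1 = -359.2 J/K.
ΔS_total = (-172.7) + (-359.2) = -532 J/K.

ΔS = -532 J/K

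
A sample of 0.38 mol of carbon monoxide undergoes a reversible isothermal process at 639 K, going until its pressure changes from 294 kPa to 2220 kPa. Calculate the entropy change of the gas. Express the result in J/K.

For an isothermal ideal gas ΔS_gas = nR ln(P₁/P₂) = 0.38 × 8.314 × ln(294/2220) = -6.39 J/K.

ΔS_gas = -6.39 J/K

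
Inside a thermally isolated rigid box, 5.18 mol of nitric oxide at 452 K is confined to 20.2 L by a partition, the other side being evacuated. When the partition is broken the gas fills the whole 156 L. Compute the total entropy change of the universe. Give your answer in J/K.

No heat is exchanged and no work is done, so the ideal-gas temperature stays constant.
Entropy is a state function; using a reversible isothermal path, ΔS_gas = nR ln(V₂/V₁) = 5.18 × 8.314 × ln(156/20.2) = 88 J/K.
The insulated surroundings exchange no heat, so ΔS_surr = 0 and ΔS_universe = ΔS_gas.

ΔS_universe = 88 J/K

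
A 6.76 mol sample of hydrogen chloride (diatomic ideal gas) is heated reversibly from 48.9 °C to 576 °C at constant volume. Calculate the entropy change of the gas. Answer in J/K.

ΔS = 136 J/K

In kelvin: T₁ = 322.05 K, T₂ = 849.15 K. At constant volume, ΔS = nC_V ln(T₂/T₁) with C_V = 5R/2 = 20.79 J mol⁻¹ K⁻¹.
ΔS = 6.76 × 20.79 × ln(849.15/322.05) = 136 J/K.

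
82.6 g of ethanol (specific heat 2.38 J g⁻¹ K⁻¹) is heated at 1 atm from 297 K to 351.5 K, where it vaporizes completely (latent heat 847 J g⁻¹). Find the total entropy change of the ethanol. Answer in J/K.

Warming step: ΔS₁ = m c ln(T_tr/T_i) = 82.6 × 2.38 × ln(351.5/297) = 33.12 J/K.
Phase change: ΔS₂ = +mL/T_tr = 82.6 × 847 / 351.5 = 199 J/K.
ΔS_total = (33.12) + (199) = 232 J/K.

ΔS = 232 J/K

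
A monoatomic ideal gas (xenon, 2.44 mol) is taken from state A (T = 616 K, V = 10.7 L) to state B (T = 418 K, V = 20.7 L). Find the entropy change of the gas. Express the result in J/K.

Entropy is a state function: ΔS = nC_V ln(T₂/T₁) + nR ln(V₂/V₁), with C_V = 3R/2 = 12.47 J mol⁻¹ K⁻¹ for a monoatomic ideal gas.
ΔS = 2.44 × [12.47 × ln(418/616) + 8.314 × ln(20.7/10.7)] = 1.59 J/K.

ΔS = 1.59 J/K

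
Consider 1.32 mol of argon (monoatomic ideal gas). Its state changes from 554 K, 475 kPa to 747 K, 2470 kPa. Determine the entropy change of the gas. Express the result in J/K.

ΔS = -9.89 J/K

ΔS = nC_p ln(T₂/T₁) − nR ln(P₂/P₁), with C_p = 5R/2 = 20.79 J mol⁻¹ K⁻¹ for a monoatomic ideal gas.
ΔS = 1.32 × [20.79 × ln(747/554) − 8.314 × ln(2470/475)] = -9.89 J/K.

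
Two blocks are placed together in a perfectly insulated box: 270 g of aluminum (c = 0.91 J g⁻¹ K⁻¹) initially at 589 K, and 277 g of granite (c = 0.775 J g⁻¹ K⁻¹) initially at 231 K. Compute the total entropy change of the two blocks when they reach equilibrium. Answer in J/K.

ΔS_total = 47.5 J/K

Energy balance: T_f = (m₁c₁T₁ + m₂c₂T₂)/(m₁c₁ + m₂c₂) = 422.06 K.
ΔS₁ = m₁c₁ ln(T_f/T₁) = 245.7 × ln(422.06/589) = -81.88 J/K.
ΔS₂ = m₂c₂ ln(T_f/T₂) = 214.675 × ln(422.06/231) = 129.4 J/K.
ΔS_total = -81.88 + 129.4 = 47.5 J/K.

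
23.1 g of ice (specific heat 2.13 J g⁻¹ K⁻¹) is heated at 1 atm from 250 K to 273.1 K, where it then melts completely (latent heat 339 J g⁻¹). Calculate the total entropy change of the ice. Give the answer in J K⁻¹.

ΔS = 33 J/K

Warming step: ΔS₁ = m c ln(T_tr/T_i) = 23.1 × 2.13 × ln(273.1/250) = 4.348 J/K.
Phase change: ΔS₂ = +mL/T_tr = 23.1 × 339 / 273.1 = 28.67 J/K.
ΔS_total = (4.348) + (28.67) = 33 J/K.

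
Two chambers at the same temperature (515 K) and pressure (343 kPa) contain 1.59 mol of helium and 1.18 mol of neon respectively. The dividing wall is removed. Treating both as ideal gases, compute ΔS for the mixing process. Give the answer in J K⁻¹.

Mole fractions: x_A = 1.59/2.77 = 0.574, x_B = 0.426.
ΔS_mix = −R(n_A ln x_A + n_B ln x_B) = −8.314 × (1.59 ln 0.574 + 1.18 ln 0.426) = 15.7 J/K.

ΔS_mix = 15.7 J/K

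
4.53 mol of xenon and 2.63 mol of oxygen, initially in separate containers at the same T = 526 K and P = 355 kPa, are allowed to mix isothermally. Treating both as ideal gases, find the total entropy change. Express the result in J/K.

Mole fractions: x_A = 4.53/7.16 = 0.633, x_B = 0.367.
ΔS_mix = −R(n_A ln x_A + n_B ln x_B) = −8.314 × (4.53 ln 0.633 + 2.63 ln 0.367) = 39.1 J/K.

ΔS_mix = 39.1 J/K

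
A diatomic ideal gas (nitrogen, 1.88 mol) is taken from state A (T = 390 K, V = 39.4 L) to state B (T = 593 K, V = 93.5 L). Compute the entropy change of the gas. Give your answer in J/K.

Entropy is a state function: ΔS = nC_V ln(T₂/T₁) + nR ln(V₂/V₁), with C_V = 5R/2 = 20.79 J mol⁻¹ K⁻¹ for a diatomic ideal gas.
ΔS = 1.88 × [20.79 × ln(593/390) + 8.314 × ln(93.5/39.4)] = 29.9 J/K.

ΔS = 29.9 J/K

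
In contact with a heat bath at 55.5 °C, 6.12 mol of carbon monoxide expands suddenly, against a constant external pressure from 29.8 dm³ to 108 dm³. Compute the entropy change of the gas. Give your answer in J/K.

ΔS_gas = 65.5 J/K

Entropy is a state function, so ΔS_gas depends only on the end states.
For an isothermal ideal gas ΔS_gas = nR ln(V₂/V₁) = 6.12 × 8.314 × ln(108/29.8) = 65.5 J/K.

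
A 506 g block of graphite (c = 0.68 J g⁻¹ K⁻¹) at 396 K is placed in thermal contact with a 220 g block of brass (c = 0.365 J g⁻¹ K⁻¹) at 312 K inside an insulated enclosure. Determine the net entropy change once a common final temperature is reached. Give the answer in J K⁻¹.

Energy balance: T_f = (m₁c₁T₁ + m₂c₂T₂)/(m₁c₁ + m₂c₂) = 380.11 K.
ΔS₁ = m₁c₁ ln(T_f/T₁) = 344.08 × ln(380.11/396) = -14.095 J/K.
ΔS₂ = m₂c₂ ln(T_f/T₂) = 80.3 × ln(380.11/312) = 15.855 J/K.
ΔS_total = -14.095 + 15.855 = 1.76 J/K.

ΔS_total = 1.76 J/K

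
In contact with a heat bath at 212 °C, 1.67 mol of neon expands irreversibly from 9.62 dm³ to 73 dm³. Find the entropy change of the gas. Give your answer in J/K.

Entropy is a state function, so ΔS_gas depends only on the end states.
For an isothermal ideal gas ΔS_gas = nR ln(V₂/V₁) = 1.67 × 8.314 × ln(73/9.62) = 28.1 J/K.

ΔS_gas = 28.1 J/K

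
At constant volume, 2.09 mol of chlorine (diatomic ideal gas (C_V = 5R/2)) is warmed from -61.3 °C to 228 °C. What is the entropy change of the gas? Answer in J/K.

In kelvin: T₁ = 211.85 K, T₂ = 501.15 K. At constant volume, ΔS = nC_V ln(T₂/T₁) with C_V = 5R/2 = 20.79 J mol⁻¹ K⁻¹.
ΔS = 2.09 × 20.79 × ln(501.15/211.85) = 37.4 J/K.

ΔS = 37.4 J/K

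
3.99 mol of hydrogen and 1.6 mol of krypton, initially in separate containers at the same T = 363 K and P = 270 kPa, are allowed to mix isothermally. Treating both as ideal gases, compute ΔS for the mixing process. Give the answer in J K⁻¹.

Mole fractions: x_A = 3.99/5.59 = 0.714, x_B = 0.286.
ΔS_mix = −R(n_A ln x_A + n_B ln x_B) = −8.314 × (3.99 ln 0.714 + 1.6 ln 0.286) = 27.8 J/K.

ΔS_mix = 27.8 J/K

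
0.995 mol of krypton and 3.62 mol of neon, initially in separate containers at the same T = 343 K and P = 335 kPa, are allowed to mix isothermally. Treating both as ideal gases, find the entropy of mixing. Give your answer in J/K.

ΔS_mix = 20 J/K

Mole fractions: x_A = 0.995/4.62 = 0.216, x_B = 0.784.
ΔS_mix = −R(n_A ln x_A + n_B ln x_B) = −8.314 × (0.995 ln 0.216 + 3.62 ln 0.784) = 20 J/K.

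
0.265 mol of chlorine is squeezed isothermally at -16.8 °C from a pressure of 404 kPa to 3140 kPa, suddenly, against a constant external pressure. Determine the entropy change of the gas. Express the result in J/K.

ΔS_gas = -4.52 J/K

Entropy is a state function, so ΔS_gas depends only on the end states.
For an isothermal ideal gas ΔS_gas = nR ln(P₁/P₂) = 0.265 × 8.314 × ln(404/3140) = -4.52 J/K.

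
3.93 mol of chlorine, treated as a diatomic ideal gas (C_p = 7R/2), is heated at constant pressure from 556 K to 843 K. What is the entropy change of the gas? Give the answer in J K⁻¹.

At constant pressure, ΔS = nC_p ln(T₂/T₁) with C_p = 7R/2 = 29.1 J mol⁻¹ K⁻¹.
ΔS = 3.93 × 29.1 × ln(843/556) = 47.6 J/K.

ΔS = 47.6 J/K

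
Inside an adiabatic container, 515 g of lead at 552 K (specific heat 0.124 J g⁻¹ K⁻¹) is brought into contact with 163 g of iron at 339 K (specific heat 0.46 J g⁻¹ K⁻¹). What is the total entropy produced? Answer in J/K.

Energy balance: T_f = (m₁c₁T₁ + m₂c₂T₂)/(m₁c₁ + m₂c₂) = 436.97 K.
ΔS₁ = m₁c₁ ln(T_f/T₁) = 63.86 × ln(436.97/552) = -14.92 J/K.
ΔS₂ = m₂c₂ ln(T_f/T₂) = 74.98 × ln(436.97/339) = 19.03 J/K.
ΔS_total = -14.92 + 19.03 = 4.11 J/K.

ΔS_total = 4.11 J/K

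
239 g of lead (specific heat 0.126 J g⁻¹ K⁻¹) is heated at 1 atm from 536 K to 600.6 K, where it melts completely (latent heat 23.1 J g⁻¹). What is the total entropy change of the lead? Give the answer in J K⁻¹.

Warming step: ΔS₁ = m c ln(T_tr/T_i) = 239 × 0.126 × ln(600.6/536) = 3.427 J/K.
Phase change: ΔS₂ = +mL/T_tr = 239 × 23.1 / 600.6 = 9.192 J/K.
ΔS_total = (3.427) + (9.192) = 12.6 J/K.

ΔS = 12.6 J/K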